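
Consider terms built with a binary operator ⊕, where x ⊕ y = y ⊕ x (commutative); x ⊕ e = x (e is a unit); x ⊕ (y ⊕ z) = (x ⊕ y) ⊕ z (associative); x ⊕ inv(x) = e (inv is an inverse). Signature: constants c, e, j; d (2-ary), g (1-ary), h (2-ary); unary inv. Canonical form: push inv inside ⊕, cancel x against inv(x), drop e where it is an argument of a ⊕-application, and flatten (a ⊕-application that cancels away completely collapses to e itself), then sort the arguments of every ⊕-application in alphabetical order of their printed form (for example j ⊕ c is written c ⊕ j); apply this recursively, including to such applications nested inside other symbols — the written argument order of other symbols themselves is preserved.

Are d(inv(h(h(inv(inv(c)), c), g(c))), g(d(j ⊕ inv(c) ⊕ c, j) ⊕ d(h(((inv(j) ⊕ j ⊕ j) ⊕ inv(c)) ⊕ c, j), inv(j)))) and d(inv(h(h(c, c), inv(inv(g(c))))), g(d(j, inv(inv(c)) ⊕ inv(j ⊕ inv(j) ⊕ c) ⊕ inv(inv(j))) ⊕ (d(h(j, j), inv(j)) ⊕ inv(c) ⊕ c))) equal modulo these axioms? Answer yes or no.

Answer: yes — both canonical forms are d(inv(h(h(c, c), g(c))), g(d(h(j, j), inv(j)) ⊕ d(j, j)))

Derivation:
Left:  d(inv(h(h(inv(inv(c)), c), g(c))), g(d(j ⊕ inv(c) ⊕ c, j) ⊕ d(h(((inv(j) ⊕ j ⊕ j) ⊕ inv(c)) ⊕ c, j), inv(j))))
  Work inside:  d(j ⊕ inv(c) ⊕ c, j) ⊕ d(h(((inv(j) ⊕ j ⊕ j) ⊕ inv(c)) ⊕ c, j), inv(j))
  Combine occurrences:  d(j, j) ⊕ d(h(j, j), inv(j))
  Sort arguments:  d(h(j, j), inv(j)) ⊕ d(j, j)
  Rebuild:  d(inv(h(h(c, c), g(c))), g(d(h(j, j), inv(j)) ⊕ d(j, j)))
Right:  d(inv(h(h(c, c), inv(inv(g(c))))), g(d(j, inv(inv(c)) ⊕ inv(j ⊕ inv(j) ⊕ c) ⊕ inv(inv(j))) ⊕ (d(h(j, j), inv(j)) ⊕ inv(c) ⊕ c)))
  Descend into:  d(j, inv(inv(c)) ⊕ inv(j ⊕ inv(j) ⊕ c) ⊕ inv(inv(j))) ⊕ (d(h(j, j), inv(j)) ⊕ inv(c) ⊕ c)
  Push inv inside:  distribute inv over ⊕ and collapse double inv
  Cancel inverse pairs:  c cancels
  Collect:  d(j, j) ⊕ d(h(j, j), inv(j))
  Order the arguments:  d(h(j, j), inv(j)) ⊕ d(j, j)
  Reassemble:  d(inv(h(h(c, c), g(c))), g(d(h(j, j), inv(j)) ⊕ d(j, j)))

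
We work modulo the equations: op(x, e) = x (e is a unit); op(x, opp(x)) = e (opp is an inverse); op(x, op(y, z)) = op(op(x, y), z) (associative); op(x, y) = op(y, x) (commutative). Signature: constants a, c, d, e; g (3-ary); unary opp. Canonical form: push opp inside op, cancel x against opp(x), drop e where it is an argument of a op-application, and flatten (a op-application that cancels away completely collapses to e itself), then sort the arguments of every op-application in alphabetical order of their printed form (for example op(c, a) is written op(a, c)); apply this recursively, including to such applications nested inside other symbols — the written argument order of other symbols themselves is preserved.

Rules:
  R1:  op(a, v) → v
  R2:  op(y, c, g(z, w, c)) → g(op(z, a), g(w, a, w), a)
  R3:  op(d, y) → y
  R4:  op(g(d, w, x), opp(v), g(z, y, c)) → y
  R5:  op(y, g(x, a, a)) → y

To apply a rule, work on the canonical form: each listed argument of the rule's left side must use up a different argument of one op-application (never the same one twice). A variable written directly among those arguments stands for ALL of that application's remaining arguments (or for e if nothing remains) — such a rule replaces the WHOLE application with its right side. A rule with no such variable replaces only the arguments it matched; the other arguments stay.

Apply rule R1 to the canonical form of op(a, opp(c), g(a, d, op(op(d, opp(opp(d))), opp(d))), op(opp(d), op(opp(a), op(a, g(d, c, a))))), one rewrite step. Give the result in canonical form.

Canonical form:  op(a, g(a, d, d), g(d, c, a), opp(c), opp(d))
Apply R1:  consuming a;  v := op(g(a, d, d), g(d, c, a), opp(c), opp(d))
The variable takes the whole remainder — replace the entire application.
New term:  op(g(a, d, d), g(d, c, a), opp(c), opp(d))

Answer: op(g(a, d, d), g(d, c, a), opp(c), opp(d))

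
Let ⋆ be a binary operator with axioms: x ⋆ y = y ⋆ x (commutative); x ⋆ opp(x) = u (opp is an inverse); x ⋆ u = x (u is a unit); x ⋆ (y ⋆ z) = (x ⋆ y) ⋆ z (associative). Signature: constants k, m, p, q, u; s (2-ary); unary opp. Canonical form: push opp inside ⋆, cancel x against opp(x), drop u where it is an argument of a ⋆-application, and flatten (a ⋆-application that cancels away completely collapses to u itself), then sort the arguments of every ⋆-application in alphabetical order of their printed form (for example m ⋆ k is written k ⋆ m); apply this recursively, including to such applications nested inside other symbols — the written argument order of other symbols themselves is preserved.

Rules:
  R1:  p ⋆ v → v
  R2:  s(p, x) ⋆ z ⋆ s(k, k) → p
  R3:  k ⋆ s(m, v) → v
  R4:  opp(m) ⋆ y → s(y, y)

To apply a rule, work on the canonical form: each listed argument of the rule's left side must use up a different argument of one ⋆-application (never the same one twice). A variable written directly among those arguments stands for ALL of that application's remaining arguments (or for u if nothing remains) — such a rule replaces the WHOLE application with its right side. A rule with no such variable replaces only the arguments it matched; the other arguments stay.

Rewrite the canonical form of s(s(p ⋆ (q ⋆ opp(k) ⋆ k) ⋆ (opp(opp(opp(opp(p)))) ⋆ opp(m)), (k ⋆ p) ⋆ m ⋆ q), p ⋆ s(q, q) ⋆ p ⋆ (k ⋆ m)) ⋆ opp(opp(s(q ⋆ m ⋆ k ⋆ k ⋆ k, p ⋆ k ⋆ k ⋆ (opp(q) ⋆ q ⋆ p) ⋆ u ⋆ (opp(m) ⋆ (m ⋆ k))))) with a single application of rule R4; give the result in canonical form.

Answer: s(k ⋆ k ⋆ k ⋆ m ⋆ q, k ⋆ k ⋆ k ⋆ p ⋆ p) ⋆ s(s(s(p ⋆ p ⋆ q, p ⋆ p ⋆ q), k ⋆ m ⋆ p ⋆ q), k ⋆ m ⋆ p ⋆ p ⋆ s(q, q))

Derivation:
Canonical form:  s(k ⋆ k ⋆ k ⋆ m ⋆ q, k ⋆ k ⋆ k ⋆ p ⋆ p) ⋆ s(s(opp(m) ⋆ p ⋆ p ⋆ q, k ⋆ m ⋆ p ⋆ q), k ⋆ m ⋆ p ⋆ p ⋆ s(q, q))
Match R4:  consume opp(m);  y := p ⋆ p ⋆ q
The extension variable absorbs all remaining arguments, so the whole application is rewritten.
Giving:  s(k ⋆ k ⋆ k ⋆ m ⋆ q, k ⋆ k ⋆ k ⋆ p ⋆ p) ⋆ s(s(s(p ⋆ p ⋆ q, p ⋆ p ⋆ q), k ⋆ m ⋆ p ⋆ q), k ⋆ m ⋆ p ⋆ p ⋆ s(q, q))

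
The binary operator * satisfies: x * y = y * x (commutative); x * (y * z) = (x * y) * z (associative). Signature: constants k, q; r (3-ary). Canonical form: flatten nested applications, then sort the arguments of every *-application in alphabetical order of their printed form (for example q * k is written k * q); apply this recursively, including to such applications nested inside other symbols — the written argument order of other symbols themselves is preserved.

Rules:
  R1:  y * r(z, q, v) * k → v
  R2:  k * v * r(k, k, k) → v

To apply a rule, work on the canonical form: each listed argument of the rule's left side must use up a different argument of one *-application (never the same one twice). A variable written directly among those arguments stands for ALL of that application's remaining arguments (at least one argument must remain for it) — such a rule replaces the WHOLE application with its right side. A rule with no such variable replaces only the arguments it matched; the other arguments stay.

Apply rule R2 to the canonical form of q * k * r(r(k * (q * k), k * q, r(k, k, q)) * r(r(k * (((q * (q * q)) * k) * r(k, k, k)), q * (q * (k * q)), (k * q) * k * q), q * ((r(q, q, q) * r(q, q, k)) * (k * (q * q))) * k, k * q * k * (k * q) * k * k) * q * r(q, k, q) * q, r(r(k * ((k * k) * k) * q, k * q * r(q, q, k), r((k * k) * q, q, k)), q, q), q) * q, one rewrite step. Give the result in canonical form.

Answer: k * q * q * r(q * q * r(k * k * q, k * q, r(k, k, q)) * r(q, k, q) * r(r(k * q * q * q, k * q * q * q, k * k * q * q), k * k * q * q * q * r(q, q, k) * r(q, q, q), k * k * k * k * k * q * q), r(r(k * k * k * k * q, k * q * r(q, q, k), r(k * k * q, q, k)), q, q), q)

Derivation:
Canonical form:  k * q * q * r(q * q * r(k * k * q, k * q, r(k, k, q)) * r(q, k, q) * r(r(k * k * q * q * q * r(k, k, k), k * q * q * q, k * k * q * q), k * k * q * q * q * r(q, q, k) * r(q, q, q), k * k * k * k * k * q * q), r(r(k * k * k * k * q, k * q * r(q, q, k), r(k * k * q, q, k)), q, q), q)
Match R2:  consume k, r(k, k, k);  v := k * q * q * q
The variable takes the whole remainder — replace the entire application.
Giving:  k * q * q * r(q * q * r(k * k * q, k * q, r(k, k, q)) * r(q, k, q) * r(r(k * q * q * q, k * q * q * q, k * k * q * q), k * k * q * q * q * r(q, q, k) * r(q, q, q), k * k * k * k * k * q * q), r(r(k * k * k * k * q, k * q * r(q, q, k), r(k * k * q, q, k)), q, q), q)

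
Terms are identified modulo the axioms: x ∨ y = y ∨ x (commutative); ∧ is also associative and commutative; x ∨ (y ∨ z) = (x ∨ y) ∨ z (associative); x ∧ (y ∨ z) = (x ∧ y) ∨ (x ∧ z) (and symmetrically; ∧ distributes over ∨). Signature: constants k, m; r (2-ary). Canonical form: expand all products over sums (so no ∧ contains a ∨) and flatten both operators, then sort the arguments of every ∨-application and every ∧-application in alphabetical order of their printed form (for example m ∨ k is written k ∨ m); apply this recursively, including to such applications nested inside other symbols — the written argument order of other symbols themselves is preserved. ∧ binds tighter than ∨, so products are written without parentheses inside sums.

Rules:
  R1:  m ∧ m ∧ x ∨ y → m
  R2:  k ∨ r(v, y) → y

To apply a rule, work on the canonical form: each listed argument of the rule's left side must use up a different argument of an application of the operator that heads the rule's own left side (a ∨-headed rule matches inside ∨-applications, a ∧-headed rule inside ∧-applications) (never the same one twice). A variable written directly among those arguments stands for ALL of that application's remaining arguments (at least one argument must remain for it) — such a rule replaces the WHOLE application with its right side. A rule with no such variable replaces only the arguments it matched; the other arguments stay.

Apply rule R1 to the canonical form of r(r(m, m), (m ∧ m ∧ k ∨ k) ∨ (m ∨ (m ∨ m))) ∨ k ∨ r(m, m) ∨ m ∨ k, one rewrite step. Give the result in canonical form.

Canonical form:  k ∨ k ∨ m ∨ r(m, m) ∨ r(r(m, m), k ∨ k ∧ m ∧ m ∨ m ∨ m ∨ m)
Match R1:  consume k ∧ m ∧ m;  x := k, y := k ∨ m ∨ m ∨ m
The variable takes the whole remainder — replace the entire application.
Result:  k ∨ k ∨ m ∨ r(m, m) ∨ r(r(m, m), m)

Answer: k ∨ k ∨ m ∨ r(m, m) ∨ r(r(m, m), m)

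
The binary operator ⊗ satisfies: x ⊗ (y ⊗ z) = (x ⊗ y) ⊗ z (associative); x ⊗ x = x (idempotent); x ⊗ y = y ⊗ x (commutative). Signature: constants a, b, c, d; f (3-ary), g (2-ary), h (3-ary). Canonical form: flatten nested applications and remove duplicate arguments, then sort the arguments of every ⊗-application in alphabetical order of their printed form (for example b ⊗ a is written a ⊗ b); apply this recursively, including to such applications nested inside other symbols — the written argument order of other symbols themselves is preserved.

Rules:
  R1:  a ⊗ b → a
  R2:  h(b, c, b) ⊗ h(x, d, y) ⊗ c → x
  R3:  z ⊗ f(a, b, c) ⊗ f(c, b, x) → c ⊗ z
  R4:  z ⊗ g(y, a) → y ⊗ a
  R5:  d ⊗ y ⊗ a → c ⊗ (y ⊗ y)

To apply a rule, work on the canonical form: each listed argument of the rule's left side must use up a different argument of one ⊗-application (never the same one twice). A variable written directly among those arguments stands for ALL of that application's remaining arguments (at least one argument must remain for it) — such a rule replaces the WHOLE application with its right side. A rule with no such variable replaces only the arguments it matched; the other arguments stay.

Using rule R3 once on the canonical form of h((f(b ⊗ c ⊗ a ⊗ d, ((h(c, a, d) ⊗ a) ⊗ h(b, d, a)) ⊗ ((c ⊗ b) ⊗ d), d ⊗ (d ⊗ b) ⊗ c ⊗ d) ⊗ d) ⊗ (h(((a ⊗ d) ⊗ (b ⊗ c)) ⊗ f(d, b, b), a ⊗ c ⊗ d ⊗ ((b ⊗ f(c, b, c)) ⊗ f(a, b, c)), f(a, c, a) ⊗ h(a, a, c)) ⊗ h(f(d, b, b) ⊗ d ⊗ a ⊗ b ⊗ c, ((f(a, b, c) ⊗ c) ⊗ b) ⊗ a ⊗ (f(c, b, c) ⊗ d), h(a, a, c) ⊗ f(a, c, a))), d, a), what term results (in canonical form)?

Answer: h(d ⊗ f(a ⊗ b ⊗ c ⊗ d, a ⊗ b ⊗ c ⊗ d ⊗ h(b, d, a) ⊗ h(c, a, d), b ⊗ c ⊗ d) ⊗ h(a ⊗ b ⊗ c ⊗ d ⊗ f(d, b, b), a ⊗ b ⊗ c ⊗ d, f(a, c, a) ⊗ h(a, a, c)), d, a)

Derivation:
Canonical form:  h(d ⊗ f(a ⊗ b ⊗ c ⊗ d, a ⊗ b ⊗ c ⊗ d ⊗ h(b, d, a) ⊗ h(c, a, d), b ⊗ c ⊗ d) ⊗ h(a ⊗ b ⊗ c ⊗ d ⊗ f(d, b, b), a ⊗ b ⊗ c ⊗ d ⊗ f(a, b, c) ⊗ f(c, b, c), f(a, c, a) ⊗ h(a, a, c)), d, a)
R3 matches:  uses f(a, b, c), f(c, b, c);  x := c, z := a ⊗ b ⊗ c ⊗ d
The extension variable absorbs all remaining arguments, so the whole application is rewritten.
Result:  h(d ⊗ f(a ⊗ b ⊗ c ⊗ d, a ⊗ b ⊗ c ⊗ d ⊗ h(b, d, a) ⊗ h(c, a, d), b ⊗ c ⊗ d) ⊗ h(a ⊗ b ⊗ c ⊗ d ⊗ f(d, b, b), a ⊗ b ⊗ c ⊗ d, f(a, c, a) ⊗ h(a, a, c)), d, a)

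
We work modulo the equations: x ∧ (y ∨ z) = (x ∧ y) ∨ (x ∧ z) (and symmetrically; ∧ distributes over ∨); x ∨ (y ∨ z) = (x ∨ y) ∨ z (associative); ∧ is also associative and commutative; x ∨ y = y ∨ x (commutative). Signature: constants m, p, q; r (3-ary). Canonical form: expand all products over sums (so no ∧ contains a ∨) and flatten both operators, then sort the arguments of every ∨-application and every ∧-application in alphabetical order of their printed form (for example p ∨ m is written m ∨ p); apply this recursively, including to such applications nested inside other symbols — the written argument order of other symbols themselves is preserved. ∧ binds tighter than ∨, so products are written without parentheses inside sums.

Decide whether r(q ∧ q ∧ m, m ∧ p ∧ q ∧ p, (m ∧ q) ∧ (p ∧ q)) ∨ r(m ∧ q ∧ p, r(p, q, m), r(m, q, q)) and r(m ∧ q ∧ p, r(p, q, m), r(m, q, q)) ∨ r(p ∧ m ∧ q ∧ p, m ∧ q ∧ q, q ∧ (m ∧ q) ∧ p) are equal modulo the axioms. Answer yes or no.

Left:  r(q ∧ q ∧ m, m ∧ p ∧ q ∧ p, (m ∧ q) ∧ (p ∧ q)) ∨ r(m ∧ q ∧ p, r(p, q, m), r(m, q, q))
  Merge nested applications:  r(m ∧ q ∧ q, m ∧ p ∧ p ∧ q, m ∧ p ∧ q ∧ q) ∨ r(m ∧ p ∧ q, r(p, q, m), r(m, q, q))
  Sort arguments:  r(m ∧ p ∧ q, r(p, q, m), r(m, q, q)) ∨ r(m ∧ q ∧ q, m ∧ p ∧ p ∧ q, m ∧ p ∧ q ∧ q)
Right:  r(m ∧ q ∧ p, r(p, q, m), r(m, q, q)) ∨ r(p ∧ m ∧ q ∧ p, m ∧ q ∧ q, q ∧ (m ∧ q) ∧ p)
  Merge nested applications:  r(m ∧ p ∧ q, r(p, q, m), r(m, q, q)) ∨ r(m ∧ p ∧ p ∧ q, m ∧ q ∧ q, m ∧ p ∧ q ∧ q)
  Sort arguments:  r(m ∧ p ∧ p ∧ q, m ∧ q ∧ q, m ∧ p ∧ q ∧ q) ∨ r(m ∧ p ∧ q, r(p, q, m), r(m, q, q))

Answer: no — r(m ∧ p ∧ q, r(p, q, m), r(m, q, q)) ∨ r(m ∧ q ∧ q, m ∧ p ∧ p ∧ q, m ∧ p ∧ q ∧ q) vs r(m ∧ p ∧ p ∧ q, m ∧ q ∧ q, m ∧ p ∧ q ∧ q) ∨ r(m ∧ p ∧ q, r(p, q, m), r(m, q, q))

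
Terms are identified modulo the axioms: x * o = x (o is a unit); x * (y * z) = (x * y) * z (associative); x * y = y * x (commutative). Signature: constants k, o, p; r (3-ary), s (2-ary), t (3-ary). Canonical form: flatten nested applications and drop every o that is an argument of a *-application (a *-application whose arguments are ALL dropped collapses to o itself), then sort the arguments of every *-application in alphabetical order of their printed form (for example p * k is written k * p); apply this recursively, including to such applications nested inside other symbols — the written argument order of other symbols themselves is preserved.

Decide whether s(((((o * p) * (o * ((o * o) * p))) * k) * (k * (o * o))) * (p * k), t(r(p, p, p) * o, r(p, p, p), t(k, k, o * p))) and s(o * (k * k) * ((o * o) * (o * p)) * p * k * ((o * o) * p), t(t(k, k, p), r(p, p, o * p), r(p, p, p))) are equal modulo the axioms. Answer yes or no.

Left:  s(((((o * p) * (o * ((o * o) * p))) * k) * (k * (o * o))) * (p * k), t(r(p, p, p) * o, r(p, p, p), t(k, k, o * p)))
  Descend into:  ((((o * p) * (o * ((o * o) * p))) * k) * (k * (o * o))) * (p * k)
  Flatten:  o * p * o * o * o * p * k * k * o * o * p * k
  Units out:  drop o (×6)
  Sort arguments:  k * k * k * p * p * p
  Put back:  s(k * k * k * p * p * p, t(r(p, p, p), r(p, p, p), t(k, k, p)))
Right:  s(o * (k * k) * ((o * o) * (o * p)) * p * k * ((o * o) * p), t(t(k, k, p), r(p, p, o * p), r(p, p, p)))
  Focus inside:  o * (k * k) * ((o * o) * (o * p)) * p * k * ((o * o) * p)
  Un-nest:  o * k * k * o * o * o * p * p * k * o * o * p
  Drop the unit:  drop o (×6)
  Sort:  k * k * k * p * p * p
  Put back:  s(k * k * k * p * p * p, t(t(k, k, p), r(p, p, p), r(p, p, p)))

Answer: no — s(k * k * k * p * p * p, t(r(p, p, p), r(p, p, p), t(k, k, p))) vs s(k * k * k * p * p * p, t(t(k, k, p), r(p, p, p), r(p, p, p)))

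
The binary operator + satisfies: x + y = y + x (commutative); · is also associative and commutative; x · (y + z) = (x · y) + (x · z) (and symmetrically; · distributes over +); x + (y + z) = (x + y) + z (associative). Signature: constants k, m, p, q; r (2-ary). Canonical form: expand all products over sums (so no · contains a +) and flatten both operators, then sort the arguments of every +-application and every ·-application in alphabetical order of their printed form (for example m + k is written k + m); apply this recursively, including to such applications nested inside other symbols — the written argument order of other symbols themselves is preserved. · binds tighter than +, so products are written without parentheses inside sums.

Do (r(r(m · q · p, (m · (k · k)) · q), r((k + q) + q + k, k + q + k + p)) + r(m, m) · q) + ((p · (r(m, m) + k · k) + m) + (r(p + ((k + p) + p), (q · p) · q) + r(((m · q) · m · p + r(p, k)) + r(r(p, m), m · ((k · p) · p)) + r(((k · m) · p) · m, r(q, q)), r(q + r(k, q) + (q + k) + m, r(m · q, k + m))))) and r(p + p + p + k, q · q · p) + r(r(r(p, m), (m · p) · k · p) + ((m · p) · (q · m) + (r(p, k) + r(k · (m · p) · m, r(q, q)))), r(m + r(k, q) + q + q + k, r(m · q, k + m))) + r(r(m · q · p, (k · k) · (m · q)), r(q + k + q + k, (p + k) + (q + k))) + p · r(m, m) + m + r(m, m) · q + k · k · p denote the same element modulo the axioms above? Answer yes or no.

Answer: yes — both canonical forms are k · k · p + m + p · r(m, m) + q · r(m, m) + r(k + p + p + p, p · q · q) + r(m · m · p · q + r(k · m · m · p, r(q, q)) + r(p, k) + r(r(p, m), k · m · p · p), r(k + m + q + q + r(k, q), r(m · q, k + m))) + r(r(m · p · q, k · k · m · q), r(k + k + q + q, k + k + p + q))

Derivation:
Left:  (r(r(m · q · p, (m · (k · k)) · q), r((k + q) + q + k, k + q + k + p)) + r(m, m) · q) + ((p · (r(m, m) + k · k) + m) + (r(p + ((k + p) + p), (q · p) · q) + r(((m · q) · m · p + r(p, k)) + r(r(p, m), m · ((k · p) · p)) + r(((k · m) · p) · m, r(q, q)), r(q + r(k, q) + (q + k) + m, r(m · q, k + m)))))
  Distribute:  r(r(m · p · q, k · k · m · q), r(k + k + q + q, k + k + p + q)) + q · r(m, m) + p · r(m, m) + k · k · p + m + r(k + p + p + p, p · q · q) + r(m · m · p · q + r(k · m · m · p, r(q, q)) + r(p, k) + r(r(p, m), k · m · p · p), r(k + m + q + q + r(k, q), r(m · q, k + m)))
  Sort:  k · k · p + m + p · r(m, m) + q · r(m, m) + r(k + p + p + p, p · q · q) + r(m · m · p · q + r(k · m · m · p, r(q, q)) + r(p, k) + r(r(p, m), k · m · p · p), r(k + m + q + q + r(k, q), r(m · q, k + m))) + r(r(m · p · q, k · k · m · q), r(k + k + q + q, k + k + p + q))
Right:  r(p + p + p + k, q · q · p) + r(r(r(p, m), (m · p) · k · p) + ((m · p) · (q · m) + (r(p, k) + r(k · (m · p) · m, r(q, q)))), r(m + r(k, q) + q + q + k, r(m · q, k + m))) + r(r(m · q · p, (k · k) · (m · q)), r(q + k + q + k, (p + k) + (q + k))) + p · r(m, m) + m + r(m, m) · q + k · k · p
  Flatten:  r(k + p + p + p, p · q · q) + r(m · m · p · q + r(k · m · m · p, r(q, q)) + r(p, k) + r(r(p, m), k · m · p · p), r(k + m + q + q + r(k, q), r(m · q, k + m))) + r(r(m · p · q, k · k · m · q), r(k + k + q + q, k + k + p + q)) + p · r(m, m) + m + q · r(m, m) + k · k · p
  Order the arguments:  k · k · p + m + p · r(m, m) + q · r(m, m) + r(k + p + p + p, p · q · q) + r(m · m · p · q + r(k · m · m · p, r(q, q)) + r(p, k) + r(r(p, m), k · m · p · p), r(k + m + q + q + r(k, q), r(m · q, k + m))) + r(r(m · p · q, k · k · m · q), r(k + k + q + q, k + k + p + q))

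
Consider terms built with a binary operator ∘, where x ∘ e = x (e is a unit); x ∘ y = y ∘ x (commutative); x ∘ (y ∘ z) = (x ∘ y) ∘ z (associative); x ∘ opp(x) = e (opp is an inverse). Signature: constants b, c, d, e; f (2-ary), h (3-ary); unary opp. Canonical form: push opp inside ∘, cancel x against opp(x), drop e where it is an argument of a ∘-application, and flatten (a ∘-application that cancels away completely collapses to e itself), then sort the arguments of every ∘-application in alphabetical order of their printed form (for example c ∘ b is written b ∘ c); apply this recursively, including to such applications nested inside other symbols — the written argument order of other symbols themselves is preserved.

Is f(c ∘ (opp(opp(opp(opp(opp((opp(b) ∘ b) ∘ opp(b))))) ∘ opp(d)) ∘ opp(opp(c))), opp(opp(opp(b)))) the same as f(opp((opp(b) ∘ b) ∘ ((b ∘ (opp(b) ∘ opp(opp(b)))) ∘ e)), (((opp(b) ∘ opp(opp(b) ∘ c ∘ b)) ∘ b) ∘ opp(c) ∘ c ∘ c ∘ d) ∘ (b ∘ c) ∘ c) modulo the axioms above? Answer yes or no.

Answer: no — f(b ∘ c ∘ c ∘ d, opp(b)) vs f(opp(b), b ∘ c ∘ c ∘ d)

Derivation:
Left:  f(c ∘ (opp(opp(opp(opp(opp((opp(b) ∘ b) ∘ opp(b))))) ∘ opp(d)) ∘ opp(opp(c))), opp(opp(opp(b))))
  Descend into:  c ∘ (opp(opp(opp(opp(opp((opp(b) ∘ b) ∘ opp(b))))) ∘ opp(d)) ∘ opp(opp(c)))
  Push opp inside:  distribute opp over ∘ and collapse double opp
  Collect terms:  c ∘ c ∘ b ∘ d
  Order the arguments:  b ∘ c ∘ c ∘ d
  Put back:  f(b ∘ c ∘ c ∘ d, opp(b))
Right:  f(opp((opp(b) ∘ b) ∘ ((b ∘ (opp(b) ∘ opp(opp(b)))) ∘ e)), (((opp(b) ∘ opp(opp(b) ∘ c ∘ b)) ∘ b) ∘ opp(c) ∘ c ∘ c ∘ d) ∘ (b ∘ c) ∘ c)
  Work inside:  (((opp(b) ∘ opp(opp(b) ∘ c ∘ b)) ∘ b) ∘ opp(c) ∘ c ∘ c ∘ d) ∘ (b ∘ c) ∘ c
  Push opp inside:  distribute opp over ∘ and collapse double opp
  Collect:  b ∘ c ∘ c ∘ d
  Reassemble:  f(opp(b), b ∘ c ∘ c ∘ d)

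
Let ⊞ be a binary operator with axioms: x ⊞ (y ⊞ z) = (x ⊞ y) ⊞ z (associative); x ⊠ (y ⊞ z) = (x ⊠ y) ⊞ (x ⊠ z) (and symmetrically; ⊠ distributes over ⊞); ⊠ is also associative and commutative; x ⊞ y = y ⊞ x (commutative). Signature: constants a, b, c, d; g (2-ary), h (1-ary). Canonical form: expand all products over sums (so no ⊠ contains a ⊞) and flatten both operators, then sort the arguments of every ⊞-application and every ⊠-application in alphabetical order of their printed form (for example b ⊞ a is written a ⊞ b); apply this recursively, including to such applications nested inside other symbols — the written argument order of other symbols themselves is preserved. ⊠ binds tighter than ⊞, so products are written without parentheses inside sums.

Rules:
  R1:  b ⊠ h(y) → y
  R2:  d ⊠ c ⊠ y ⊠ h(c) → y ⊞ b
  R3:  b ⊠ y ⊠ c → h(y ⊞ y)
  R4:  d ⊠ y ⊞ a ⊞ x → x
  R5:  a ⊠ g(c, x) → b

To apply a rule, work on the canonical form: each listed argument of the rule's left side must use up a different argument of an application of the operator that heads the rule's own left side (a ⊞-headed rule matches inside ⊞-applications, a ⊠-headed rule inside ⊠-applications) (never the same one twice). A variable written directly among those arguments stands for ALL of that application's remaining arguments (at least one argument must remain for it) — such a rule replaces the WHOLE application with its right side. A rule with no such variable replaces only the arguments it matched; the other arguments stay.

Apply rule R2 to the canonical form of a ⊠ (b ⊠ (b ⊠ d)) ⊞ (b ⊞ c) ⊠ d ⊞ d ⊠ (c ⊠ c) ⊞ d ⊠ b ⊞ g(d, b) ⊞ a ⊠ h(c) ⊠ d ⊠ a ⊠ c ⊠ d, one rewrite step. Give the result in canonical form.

Canonical form:  a ⊠ a ⊠ c ⊠ d ⊠ d ⊠ h(c) ⊞ a ⊠ b ⊠ b ⊠ d ⊞ b ⊠ d ⊞ b ⊠ d ⊞ c ⊠ c ⊠ d ⊞ c ⊠ d ⊞ g(d, b)
Apply R2:  consuming c, d, h(c);  y := a ⊠ a ⊠ d
The variable takes the whole remainder — replace the entire application.
Result:  a ⊠ a ⊠ d ⊞ a ⊠ b ⊠ b ⊠ d ⊞ b ⊞ b ⊠ d ⊞ b ⊠ d ⊞ c ⊠ c ⊠ d ⊞ c ⊠ d ⊞ g(d, b)

Answer: a ⊠ a ⊠ d ⊞ a ⊠ b ⊠ b ⊠ d ⊞ b ⊞ b ⊠ d ⊞ b ⊠ d ⊞ c ⊠ c ⊠ d ⊞ c ⊠ d ⊞ g(d, b)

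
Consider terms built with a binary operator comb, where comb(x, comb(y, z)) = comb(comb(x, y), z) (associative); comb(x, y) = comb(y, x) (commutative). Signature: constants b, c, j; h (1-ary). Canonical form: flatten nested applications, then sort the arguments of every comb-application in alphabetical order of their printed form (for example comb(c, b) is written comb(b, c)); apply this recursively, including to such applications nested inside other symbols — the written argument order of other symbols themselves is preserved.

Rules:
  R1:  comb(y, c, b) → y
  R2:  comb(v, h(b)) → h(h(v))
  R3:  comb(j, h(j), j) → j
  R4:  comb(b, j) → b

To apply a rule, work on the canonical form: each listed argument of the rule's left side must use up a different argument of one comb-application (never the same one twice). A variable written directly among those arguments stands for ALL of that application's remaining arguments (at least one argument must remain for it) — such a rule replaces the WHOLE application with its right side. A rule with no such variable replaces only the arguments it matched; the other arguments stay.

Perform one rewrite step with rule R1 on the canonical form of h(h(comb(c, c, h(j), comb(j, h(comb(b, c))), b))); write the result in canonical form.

Canonical form:  h(h(comb(b, c, c, h(comb(b, c)), h(j), j)))
R1 matches:  uses b, c;  y := comb(c, h(comb(b, c)), h(j), j)
Every leftover argument binds to the variable; the entire application is replaced.
Result:  h(h(comb(c, h(comb(b, c)), h(j), j)))

Answer: h(h(comb(c, h(comb(b, c)), h(j), j)))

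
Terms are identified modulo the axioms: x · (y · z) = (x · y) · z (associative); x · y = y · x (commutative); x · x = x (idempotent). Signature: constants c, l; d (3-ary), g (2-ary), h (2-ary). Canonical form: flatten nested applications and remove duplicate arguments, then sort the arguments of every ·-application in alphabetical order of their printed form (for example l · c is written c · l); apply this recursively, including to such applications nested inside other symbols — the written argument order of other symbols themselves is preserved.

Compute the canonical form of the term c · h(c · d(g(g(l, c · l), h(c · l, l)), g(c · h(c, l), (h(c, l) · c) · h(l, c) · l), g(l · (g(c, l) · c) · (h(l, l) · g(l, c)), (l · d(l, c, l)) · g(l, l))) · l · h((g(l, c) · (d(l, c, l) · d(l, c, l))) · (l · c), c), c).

Inside:  h(c · d(g(g(l, c · l), h(c · l, l)), g(c · h(c, l), (h(c, l) · c) · h(l, c) · l), g(l · (g(c, l) · c) · (h(l, l) · g(l, c)), (l · d(l, c, l)) · g(l, l))) · l · h((g(l, c) · (d(l, c, l) · d(l, c, l))) · (l · c), c), c)  →  h(c · d(g(g(l, c · l), h(c · l, l)), g(c · h(c, l), c · h(c, l) · h(l, c) · l), g(c · g(c, l) · g(l, c) · h(l, l) · l, d(l, c, l) · g(l, l) · l)) · h(c · d(l, c, l) · g(l, c) · l, c) · l, c)
Sort:  c · h(c · d(g(g(l, c · l), h(c · l, l)), g(c · h(c, l), c · h(c, l) · h(l, c) · l), g(c · g(c, l) · g(l, c) · h(l, l) · l, d(l, c, l) · g(l, l) · l)) · h(c · d(l, c, l) · g(l, c) · l, c) · l, c)

Answer: c · h(c · d(g(g(l, c · l), h(c · l, l)), g(c · h(c, l), c · h(c, l) · h(l, c) · l), g(c · g(c, l) · g(l, c) · h(l, l) · l, d(l, c, l) · g(l, l) · l)) · h(c · d(l, c, l) · g(l, c) · l, c) · l, c)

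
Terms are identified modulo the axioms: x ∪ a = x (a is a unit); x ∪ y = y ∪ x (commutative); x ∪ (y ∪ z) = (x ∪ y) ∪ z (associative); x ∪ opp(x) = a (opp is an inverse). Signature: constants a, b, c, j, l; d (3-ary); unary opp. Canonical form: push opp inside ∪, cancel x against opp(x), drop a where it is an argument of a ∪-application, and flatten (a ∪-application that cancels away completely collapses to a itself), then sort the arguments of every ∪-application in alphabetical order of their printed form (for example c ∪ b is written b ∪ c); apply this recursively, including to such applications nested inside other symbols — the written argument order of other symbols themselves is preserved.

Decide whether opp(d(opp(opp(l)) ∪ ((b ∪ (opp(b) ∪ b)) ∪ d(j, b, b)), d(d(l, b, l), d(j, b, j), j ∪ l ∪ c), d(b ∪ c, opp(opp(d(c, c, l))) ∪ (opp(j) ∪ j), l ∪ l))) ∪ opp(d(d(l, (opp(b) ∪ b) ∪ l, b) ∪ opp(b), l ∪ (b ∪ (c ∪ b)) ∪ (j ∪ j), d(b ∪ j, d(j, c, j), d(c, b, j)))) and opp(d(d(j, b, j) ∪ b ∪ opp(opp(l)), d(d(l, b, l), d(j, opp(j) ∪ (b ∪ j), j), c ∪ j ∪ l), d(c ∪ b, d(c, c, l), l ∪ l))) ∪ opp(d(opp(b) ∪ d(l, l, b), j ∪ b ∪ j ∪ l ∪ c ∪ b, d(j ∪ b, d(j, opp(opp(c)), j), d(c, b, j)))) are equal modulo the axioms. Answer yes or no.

Left:  opp(d(opp(opp(l)) ∪ ((b ∪ (opp(b) ∪ b)) ∪ d(j, b, b)), d(d(l, b, l), d(j, b, j), j ∪ l ∪ c), d(b ∪ c, opp(opp(d(c, c, l))) ∪ (opp(j) ∪ j), l ∪ l))) ∪ opp(d(d(l, (opp(b) ∪ b) ∪ l, b) ∪ opp(b), l ∪ (b ∪ (c ∪ b)) ∪ (j ∪ j), d(b ∪ j, d(j, c, j), d(c, b, j))))
  Push opp inside:  distribute opp over ∪ and collapse double opp
  Collect terms:  opp(d(b ∪ d(j, b, b) ∪ l, d(d(l, b, l), d(j, b, j), c ∪ j ∪ l), d(b ∪ c, d(c, c, l), l ∪ l))) ∪ opp(d(d(l, l, b) ∪ opp(b), b ∪ b ∪ c ∪ j ∪ j ∪ l, d(b ∪ j, d(j, c, j), d(c, b, j))))
Right:  opp(d(d(j, b, j) ∪ b ∪ opp(opp(l)), d(d(l, b, l), d(j, opp(j) ∪ (b ∪ j), j), c ∪ j ∪ l), d(c ∪ b, d(c, c, l), l ∪ l))) ∪ opp(d(opp(b) ∪ d(l, l, b), j ∪ b ∪ j ∪ l ∪ c ∪ b, d(j ∪ b, d(j, opp(opp(c)), j), d(c, b, j))))
  Push opp inside:  distribute opp over ∪ and collapse double opp
  Combine occurrences:  opp(d(b ∪ d(j, b, j) ∪ l, d(d(l, b, l), d(j, b, j), c ∪ j ∪ l), d(b ∪ c, d(c, c, l), l ∪ l))) ∪ opp(d(d(l, l, b) ∪ opp(b), b ∪ b ∪ c ∪ j ∪ j ∪ l, d(b ∪ j, d(j, c, j), d(c, b, j))))

Answer: no — opp(d(b ∪ d(j, b, b) ∪ l, d(d(l, b, l), d(j, b, j), c ∪ j ∪ l), d(b ∪ c, d(c, c, l), l ∪ l))) ∪ opp(d(d(l, l, b) ∪ opp(b), b ∪ b ∪ c ∪ j ∪ j ∪ l, d(b ∪ j, d(j, c, j), d(c, b, j)))) vs opp(d(b ∪ d(j, b, j) ∪ l, d(d(l, b, l), d(j, b, j), c ∪ j ∪ l), d(b ∪ c, d(c, c, l), l ∪ l))) ∪ opp(d(d(l, l, b) ∪ opp(b), b ∪ b ∪ c ∪ j ∪ j ∪ l, d(b ∪ j, d(j, c, j), d(c, b, j))))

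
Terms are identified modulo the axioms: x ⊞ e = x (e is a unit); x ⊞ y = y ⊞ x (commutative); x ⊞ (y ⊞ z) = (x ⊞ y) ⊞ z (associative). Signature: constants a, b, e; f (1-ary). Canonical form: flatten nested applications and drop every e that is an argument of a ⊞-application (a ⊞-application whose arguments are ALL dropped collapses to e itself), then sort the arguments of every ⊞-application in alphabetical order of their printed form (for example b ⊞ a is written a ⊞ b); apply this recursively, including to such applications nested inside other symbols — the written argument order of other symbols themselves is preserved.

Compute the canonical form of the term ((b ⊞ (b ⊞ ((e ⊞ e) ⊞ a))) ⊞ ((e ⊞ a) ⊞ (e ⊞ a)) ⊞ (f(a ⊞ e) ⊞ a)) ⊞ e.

Answer: a ⊞ a ⊞ a ⊞ a ⊞ b ⊞ b ⊞ f(a)

Derivation:
Merge nested applications:  b ⊞ b ⊞ e ⊞ e ⊞ a ⊞ e ⊞ a ⊞ e ⊞ a ⊞ f(a ⊞ e) ⊞ a ⊞ e
Canonicalize subterm:  f(a ⊞ e)  →  f(a)
Drop the unit:  drop e (×5)
Sort arguments:  a ⊞ a ⊞ a ⊞ a ⊞ b ⊞ b ⊞ f(a)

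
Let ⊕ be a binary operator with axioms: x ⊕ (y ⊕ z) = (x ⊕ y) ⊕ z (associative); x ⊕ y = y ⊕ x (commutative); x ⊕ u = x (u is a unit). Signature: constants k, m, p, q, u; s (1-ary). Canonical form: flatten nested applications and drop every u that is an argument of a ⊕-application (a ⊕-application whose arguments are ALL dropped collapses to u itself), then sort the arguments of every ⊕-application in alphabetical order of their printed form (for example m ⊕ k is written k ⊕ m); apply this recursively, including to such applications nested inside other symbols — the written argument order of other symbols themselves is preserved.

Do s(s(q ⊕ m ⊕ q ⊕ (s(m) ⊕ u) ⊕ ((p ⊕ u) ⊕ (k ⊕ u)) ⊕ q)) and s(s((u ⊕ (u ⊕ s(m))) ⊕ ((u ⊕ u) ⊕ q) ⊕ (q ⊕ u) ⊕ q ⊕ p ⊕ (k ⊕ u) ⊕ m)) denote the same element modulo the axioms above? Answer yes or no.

Answer: yes — both canonical forms are s(s(k ⊕ m ⊕ p ⊕ q ⊕ q ⊕ q ⊕ s(m)))

Derivation:
Left:  s(s(q ⊕ m ⊕ q ⊕ (s(m) ⊕ u) ⊕ ((p ⊕ u) ⊕ (k ⊕ u)) ⊕ q))
  Descend into:  q ⊕ m ⊕ q ⊕ (s(m) ⊕ u) ⊕ ((p ⊕ u) ⊕ (k ⊕ u)) ⊕ q
  Un-nest:  q ⊕ m ⊕ q ⊕ s(m) ⊕ u ⊕ p ⊕ u ⊕ k ⊕ u ⊕ q
  Drop the unit:  drop u (×3)
  Order the arguments:  k ⊕ m ⊕ p ⊕ q ⊕ q ⊕ q ⊕ s(m)
  Rebuild:  s(s(k ⊕ m ⊕ p ⊕ q ⊕ q ⊕ q ⊕ s(m)))
Right:  s(s((u ⊕ (u ⊕ s(m))) ⊕ ((u ⊕ u) ⊕ q) ⊕ (q ⊕ u) ⊕ q ⊕ p ⊕ (k ⊕ u) ⊕ m))
  Descend into:  (u ⊕ (u ⊕ s(m))) ⊕ ((u ⊕ u) ⊕ q) ⊕ (q ⊕ u) ⊕ q ⊕ p ⊕ (k ⊕ u) ⊕ m
  Flatten:  u ⊕ u ⊕ s(m) ⊕ u ⊕ u ⊕ q ⊕ q ⊕ u ⊕ q ⊕ p ⊕ k ⊕ u ⊕ m
  Unit:  drop u (×6)
  Sort arguments:  k ⊕ m ⊕ p ⊕ q ⊕ q ⊕ q ⊕ s(m)
  Reassemble:  s(s(k ⊕ m ⊕ p ⊕ q ⊕ q ⊕ q ⊕ s(m)))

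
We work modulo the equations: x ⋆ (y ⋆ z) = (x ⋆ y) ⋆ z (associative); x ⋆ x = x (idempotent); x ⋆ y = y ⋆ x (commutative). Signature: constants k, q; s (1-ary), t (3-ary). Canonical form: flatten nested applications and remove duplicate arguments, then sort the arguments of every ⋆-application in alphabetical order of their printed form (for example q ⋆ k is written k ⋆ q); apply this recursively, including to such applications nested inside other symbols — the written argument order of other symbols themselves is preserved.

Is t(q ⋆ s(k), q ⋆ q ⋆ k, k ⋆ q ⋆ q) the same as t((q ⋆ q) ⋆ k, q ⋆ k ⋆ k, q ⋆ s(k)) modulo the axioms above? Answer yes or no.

Left:  t(q ⋆ s(k), q ⋆ q ⋆ k, k ⋆ q ⋆ q)
  Work inside:  k ⋆ q ⋆ q
  Idempotence:  drop duplicate q
  Sort:  k ⋆ q
  Put back:  t(q ⋆ s(k), k ⋆ q, k ⋆ q)
Right:  t((q ⋆ q) ⋆ k, q ⋆ k ⋆ k, q ⋆ s(k))
  Descend into:  (q ⋆ q) ⋆ k
  Merge nested applications:  q ⋆ q ⋆ k
  Deduplicate:  drop duplicate q
  Sort:  k ⋆ q
  Put back:  t(k ⋆ q, k ⋆ q, q ⋆ s(k))

Answer: no — t(q ⋆ s(k), k ⋆ q, k ⋆ q) vs t(k ⋆ q, k ⋆ q, q ⋆ s(k))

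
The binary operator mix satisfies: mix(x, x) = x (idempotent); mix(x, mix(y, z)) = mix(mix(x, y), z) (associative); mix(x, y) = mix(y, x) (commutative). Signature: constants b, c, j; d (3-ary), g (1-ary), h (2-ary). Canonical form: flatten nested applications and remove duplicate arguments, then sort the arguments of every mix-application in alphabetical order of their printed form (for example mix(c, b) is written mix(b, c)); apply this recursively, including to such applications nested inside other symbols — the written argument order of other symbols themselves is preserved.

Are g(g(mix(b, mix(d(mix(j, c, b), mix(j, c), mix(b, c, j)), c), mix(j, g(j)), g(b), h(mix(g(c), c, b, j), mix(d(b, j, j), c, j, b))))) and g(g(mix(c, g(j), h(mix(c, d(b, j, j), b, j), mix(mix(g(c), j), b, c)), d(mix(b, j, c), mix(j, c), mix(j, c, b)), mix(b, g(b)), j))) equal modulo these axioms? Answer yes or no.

Left:  g(g(mix(b, mix(d(mix(j, c, b), mix(j, c), mix(b, c, j)), c), mix(j, g(j)), g(b), h(mix(g(c), c, b, j), mix(d(b, j, j), c, j, b)))))
  Focus inside:  mix(b, mix(d(mix(j, c, b), mix(j, c), mix(b, c, j)), c), mix(j, g(j)), g(b), h(mix(g(c), c, b, j), mix(d(b, j, j), c, j, b)))
  Un-nest:  mix(b, d(mix(j, c, b), mix(j, c), mix(b, c, j)), c, j, g(j), g(b), h(mix(g(c), c, b, j), mix(d(b, j, j), c, j, b)))
  Canonicalize subterm:  d(mix(j, c, b), mix(j, c), mix(b, c, j))  →  d(mix(b, c, j), mix(c, j), mix(b, c, j))
  Inside:  h(mix(g(c), c, b, j), mix(d(b, j, j), c, j, b))  →  h(mix(b, c, g(c), j), mix(b, c, d(b, j, j), j))
  Sort arguments:  mix(b, c, d(mix(b, c, j), mix(c, j), mix(b, c, j)), g(b), g(j), h(mix(b, c, g(c), j), mix(b, c, d(b, j, j), j)), j)
  Reassemble:  g(g(mix(b, c, d(mix(b, c, j), mix(c, j), mix(b, c, j)), g(b), g(j), h(mix(b, c, g(c), j), mix(b, c, d(b, j, j), j)), j)))
Right:  g(g(mix(c, g(j), h(mix(c, d(b, j, j), b, j), mix(mix(g(c), j), b, c)), d(mix(b, j, c), mix(j, c), mix(j, c, b)), mix(b, g(b)), j)))
  Work inside:  mix(c, g(j), h(mix(c, d(b, j, j), b, j), mix(mix(g(c), j), b, c)), d(mix(b, j, c), mix(j, c), mix(j, c, b)), mix(b, g(b)), j)
  Flatten:  mix(c, g(j), h(mix(c, d(b, j, j), b, j), mix(mix(g(c), j), b, c)), d(mix(b, j, c), mix(j, c), mix(j, c, b)), b, g(b), j)
  Simplify inside:  h(mix(c, d(b, j, j), b, j), mix(mix(g(c), j), b, c))  →  h(mix(b, c, d(b, j, j), j), mix(b, c, g(c), j))
  Simplify inside:  d(mix(b, j, c), mix(j, c), mix(j, c, b))  →  d(mix(b, c, j), mix(c, j), mix(b, c, j))
  Order the arguments:  mix(b, c, d(mix(b, c, j), mix(c, j), mix(b, c, j)), g(b), g(j), h(mix(b, c, d(b, j, j), j), mix(b, c, g(c), j)), j)
  Rebuild:  g(g(mix(b, c, d(mix(b, c, j), mix(c, j), mix(b, c, j)), g(b), g(j), h(mix(b, c, d(b, j, j), j), mix(b, c, g(c), j)), j)))

Answer: no — g(g(mix(b, c, d(mix(b, c, j), mix(c, j), mix(b, c, j)), g(b), g(j), h(mix(b, c, g(c), j), mix(b, c, d(b, j, j), j)), j))) vs g(g(mix(b, c, d(mix(b, c, j), mix(c, j), mix(b, c, j)), g(b), g(j), h(mix(b, c, d(b, j, j), j), mix(b, c, g(c), j)), j)))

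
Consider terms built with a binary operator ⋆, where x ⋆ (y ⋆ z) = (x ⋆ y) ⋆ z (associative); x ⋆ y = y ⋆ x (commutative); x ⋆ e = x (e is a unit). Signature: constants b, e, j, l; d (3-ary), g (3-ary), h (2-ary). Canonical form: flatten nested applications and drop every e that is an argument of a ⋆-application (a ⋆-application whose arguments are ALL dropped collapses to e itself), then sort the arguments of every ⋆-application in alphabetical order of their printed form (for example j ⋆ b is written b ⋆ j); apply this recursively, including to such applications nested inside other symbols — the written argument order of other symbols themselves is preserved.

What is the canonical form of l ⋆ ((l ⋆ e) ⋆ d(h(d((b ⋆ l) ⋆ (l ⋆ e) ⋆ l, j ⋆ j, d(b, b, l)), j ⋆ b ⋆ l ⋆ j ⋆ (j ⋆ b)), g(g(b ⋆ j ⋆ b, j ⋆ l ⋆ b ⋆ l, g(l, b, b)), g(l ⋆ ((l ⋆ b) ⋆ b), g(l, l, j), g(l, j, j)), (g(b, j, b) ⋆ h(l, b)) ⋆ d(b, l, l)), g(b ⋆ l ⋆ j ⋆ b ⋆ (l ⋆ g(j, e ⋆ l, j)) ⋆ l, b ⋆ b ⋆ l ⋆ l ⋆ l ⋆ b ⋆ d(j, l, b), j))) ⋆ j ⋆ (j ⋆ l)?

Answer: d(h(d(b ⋆ l ⋆ l ⋆ l, j ⋆ j, d(b, b, l)), b ⋆ b ⋆ j ⋆ j ⋆ j ⋆ l), g(g(b ⋆ b ⋆ j, b ⋆ j ⋆ l ⋆ l, g(l, b, b)), g(b ⋆ b ⋆ l ⋆ l, g(l, l, j), g(l, j, j)), d(b, l, l) ⋆ g(b, j, b) ⋆ h(l, b)), g(b ⋆ b ⋆ g(j, l, j) ⋆ j ⋆ l ⋆ l ⋆ l, b ⋆ b ⋆ b ⋆ d(j, l, b) ⋆ l ⋆ l ⋆ l, j)) ⋆ j ⋆ j ⋆ l ⋆ l ⋆ l

Derivation:
Un-nest:  l ⋆ l ⋆ e ⋆ d(h(d((b ⋆ l) ⋆ (l ⋆ e) ⋆ l, j ⋆ j, d(b, b, l)), j ⋆ b ⋆ l ⋆ j ⋆ (j ⋆ b)), g(g(b ⋆ j ⋆ b, j ⋆ l ⋆ b ⋆ l, g(l, b, b)), g(l ⋆ ((l ⋆ b) ⋆ b), g(l, l, j), g(l, j, j)), (g(b, j, b) ⋆ h(l, b)) ⋆ d(b, l, l)), g(b ⋆ l ⋆ j ⋆ b ⋆ (l ⋆ g(j, e ⋆ l, j)) ⋆ l, b ⋆ b ⋆ l ⋆ l ⋆ l ⋆ b ⋆ d(j, l, b), j)) ⋆ j ⋆ j ⋆ l
Simplify inside:  d(h(d((b ⋆ l) ⋆ (l ⋆ e) ⋆ l, j ⋆ j, d(b, b, l)), j ⋆ b ⋆ l ⋆ j ⋆ (j ⋆ b)), g(g(b ⋆ j ⋆ b, j ⋆ l ⋆ b ⋆ l, g(l, b, b)), g(l ⋆ ((l ⋆ b) ⋆ b), g(l, l, j), g(l, j, j)), (g(b, j, b) ⋆ h(l, b)) ⋆ d(b, l, l)), g(b ⋆ l ⋆ j ⋆ b ⋆ (l ⋆ g(j, e ⋆ l, j)) ⋆ l, b ⋆ b ⋆ l ⋆ l ⋆ l ⋆ b ⋆ d(j, l, b), j))  →  d(h(d(b ⋆ l ⋆ l ⋆ l, j ⋆ j, d(b, b, l)), b ⋆ b ⋆ j ⋆ j ⋆ j ⋆ l), g(g(b ⋆ b ⋆ j, b ⋆ j ⋆ l ⋆ l, g(l, b, b)), g(b ⋆ b ⋆ l ⋆ l, g(l, l, j), g(l, j, j)), d(b, l, l) ⋆ g(b, j, b) ⋆ h(l, b)), g(b ⋆ b ⋆ g(j, l, j) ⋆ j ⋆ l ⋆ l ⋆ l, b ⋆ b ⋆ b ⋆ d(j, l, b) ⋆ l ⋆ l ⋆ l, j))
Units out:  drop e
Sort arguments:  d(h(d(b ⋆ l ⋆ l ⋆ l, j ⋆ j, d(b, b, l)), b ⋆ b ⋆ j ⋆ j ⋆ j ⋆ l), g(g(b ⋆ b ⋆ j, b ⋆ j ⋆ l ⋆ l, g(l, b, b)), g(b ⋆ b ⋆ l ⋆ l, g(l, l, j), g(l, j, j)), d(b, l, l) ⋆ g(b, j, b) ⋆ h(l, b)), g(b ⋆ b ⋆ g(j, l, j) ⋆ j ⋆ l ⋆ l ⋆ l, b ⋆ b ⋆ b ⋆ d(j, l, b) ⋆ l ⋆ l ⋆ l, j)) ⋆ j ⋆ j ⋆ l ⋆ l ⋆ l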